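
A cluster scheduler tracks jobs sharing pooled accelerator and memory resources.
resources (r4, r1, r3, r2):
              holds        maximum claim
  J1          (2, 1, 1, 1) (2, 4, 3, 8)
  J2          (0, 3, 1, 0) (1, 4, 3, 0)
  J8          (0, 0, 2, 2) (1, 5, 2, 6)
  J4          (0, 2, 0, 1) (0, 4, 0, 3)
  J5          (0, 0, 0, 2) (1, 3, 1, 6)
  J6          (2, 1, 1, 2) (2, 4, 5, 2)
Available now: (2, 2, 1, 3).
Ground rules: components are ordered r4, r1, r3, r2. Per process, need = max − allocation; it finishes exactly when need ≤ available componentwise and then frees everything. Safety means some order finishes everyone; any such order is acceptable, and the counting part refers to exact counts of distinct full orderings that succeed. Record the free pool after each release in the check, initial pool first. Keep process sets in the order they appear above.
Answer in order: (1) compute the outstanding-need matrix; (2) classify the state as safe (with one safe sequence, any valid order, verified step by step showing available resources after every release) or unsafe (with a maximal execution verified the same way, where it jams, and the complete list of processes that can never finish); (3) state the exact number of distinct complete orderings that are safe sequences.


(1) Outstanding need per process (order r4, r1, r3, r2):
  J1: (0, 3, 2, 7)
  J2: (1, 1, 2, 0)
  J8: (1, 5, 0, 4)
  J4: (0, 2, 0, 2)
  J5: (1, 3, 1, 4)
  J6: (0, 3, 4, 0)
(2) The state is UNSAFE.
Key observation: after J4, J5 the pool peaks at (2, 4, 1, 6), and each blocked process is short somewhere: J1 on r3, r2; J2 on r3; J8 on r1; J6 on r3.
The run J4, J5 cannot be extended any further. Step-by-step check:
  pool = (2, 2, 1, 3)
  run J4 (needs (0, 2, 0, 2), free (2, 2, 1, 3)); after release of (0, 2, 0, 1) the pool is (2, 4, 1, 4)
  run J5 (needs (1, 3, 1, 4), free (2, 4, 1, 4)); after release of (0, 0, 0, 2) the pool is (2, 4, 1, 6)
  J1 cannot run: need (0, 3, 2, 7) vs free (2, 4, 1, 6) (insufficient r3 and r2)
  J2 cannot run: need (1, 1, 2, 0) vs free (2, 4, 1, 6) (insufficient r3)
  J8 cannot run: need (1, 5, 0, 4) vs free (2, 4, 1, 6) (insufficient r1)
  J6 cannot run: need (0, 3, 4, 0) vs free (2, 4, 1, 6) (insufficient r3)
Processes that can never finish: J1, J2, J8 and J6.
(3) Exactly 0 of the possible complete orderings are safe sequences.


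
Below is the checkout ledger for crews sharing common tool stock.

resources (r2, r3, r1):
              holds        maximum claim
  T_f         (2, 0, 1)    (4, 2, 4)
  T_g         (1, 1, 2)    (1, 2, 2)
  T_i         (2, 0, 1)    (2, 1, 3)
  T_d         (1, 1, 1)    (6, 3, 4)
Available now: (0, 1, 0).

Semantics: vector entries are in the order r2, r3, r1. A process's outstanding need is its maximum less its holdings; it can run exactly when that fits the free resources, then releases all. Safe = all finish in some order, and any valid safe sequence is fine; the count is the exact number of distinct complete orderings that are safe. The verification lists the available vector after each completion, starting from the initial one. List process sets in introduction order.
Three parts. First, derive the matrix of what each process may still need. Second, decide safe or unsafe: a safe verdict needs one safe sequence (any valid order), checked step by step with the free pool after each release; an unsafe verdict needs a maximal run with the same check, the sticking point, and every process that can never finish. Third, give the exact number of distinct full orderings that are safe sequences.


(1) Need matrix, components ordered r2, r3, r1:
  T_f: (2, 2, 3)
  T_g: (0, 1, 0)
  T_i: (0, 1, 2)
  T_d: (5, 2, 3)
(2) The state is SAFE; one workable sequence: T_g, T_i, T_f, T_d.
Key observation: the order's first zero-slack moment is T_g ((0, 1, 0) needed, (0, 1, 0) free — a requested resource with nothing to spare).
Verifying each step:
  pool = (0, 1, 0)
  T_g: need (0, 1, 0) fits (0, 1, 0); releases (1, 1, 2), pool now (1, 2, 2)
  T_i: need (0, 1, 2) fits (1, 2, 2); releases (2, 0, 1), pool now (3, 2, 3)
  T_f: need (2, 2, 3) fits (3, 2, 3); releases (2, 0, 1), pool now (5, 2, 4)
  T_d: need (5, 2, 3) fits (5, 2, 4); releases (1, 1, 1), pool now (6, 3, 5)
(3) Exactly 1 of the possible complete orderings is a safe sequence.


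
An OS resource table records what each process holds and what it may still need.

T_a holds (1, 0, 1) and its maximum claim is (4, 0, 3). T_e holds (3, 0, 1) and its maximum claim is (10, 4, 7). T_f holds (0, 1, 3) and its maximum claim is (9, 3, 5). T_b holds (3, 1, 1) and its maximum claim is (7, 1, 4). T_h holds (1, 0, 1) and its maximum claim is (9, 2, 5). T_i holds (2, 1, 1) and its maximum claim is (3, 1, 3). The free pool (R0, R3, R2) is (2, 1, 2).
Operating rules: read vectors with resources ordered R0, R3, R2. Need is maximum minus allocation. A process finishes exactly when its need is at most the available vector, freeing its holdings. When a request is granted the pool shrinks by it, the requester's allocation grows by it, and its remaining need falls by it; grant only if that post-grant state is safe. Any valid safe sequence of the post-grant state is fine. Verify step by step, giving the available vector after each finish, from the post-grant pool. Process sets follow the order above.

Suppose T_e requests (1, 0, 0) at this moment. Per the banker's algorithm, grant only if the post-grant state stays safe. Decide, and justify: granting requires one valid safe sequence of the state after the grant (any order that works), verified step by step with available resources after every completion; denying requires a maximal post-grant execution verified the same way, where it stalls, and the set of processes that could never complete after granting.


DENY. Granting would leave the state unsafe.
Key observation: after T_i, T_a, T_b the pool peaks at (7, 3, 5), and each blocked process is short somewhere: T_e on R3, R2; T_f on R0; T_h on R0.
After a pretend grant, a maximal execution: T_i, T_a, T_b — then nothing else fits. Walking it through:
  pool = (1, 1, 2)
  run T_i (needs (1, 0, 2), free (1, 1, 2)); after release of (2, 1, 1) the pool is (3, 2, 3)
  run T_a (needs (3, 0, 2), free (3, 2, 3)); after release of (1, 0, 1) the pool is (4, 2, 4)
  run T_b (needs (4, 0, 3), free (4, 2, 4)); after release of (3, 1, 1) the pool is (7, 3, 5)
  T_e cannot run: need (6, 4, 6) vs free (7, 3, 5) (insufficient R3 and R2)
  T_f cannot run: need (9, 2, 2) vs free (7, 3, 5) (insufficient R0)
  T_h cannot run: need (8, 2, 4) vs free (7, 3, 5) (insufficient R0)
Processes that could never finish after the grant: T_e, T_f and T_h.


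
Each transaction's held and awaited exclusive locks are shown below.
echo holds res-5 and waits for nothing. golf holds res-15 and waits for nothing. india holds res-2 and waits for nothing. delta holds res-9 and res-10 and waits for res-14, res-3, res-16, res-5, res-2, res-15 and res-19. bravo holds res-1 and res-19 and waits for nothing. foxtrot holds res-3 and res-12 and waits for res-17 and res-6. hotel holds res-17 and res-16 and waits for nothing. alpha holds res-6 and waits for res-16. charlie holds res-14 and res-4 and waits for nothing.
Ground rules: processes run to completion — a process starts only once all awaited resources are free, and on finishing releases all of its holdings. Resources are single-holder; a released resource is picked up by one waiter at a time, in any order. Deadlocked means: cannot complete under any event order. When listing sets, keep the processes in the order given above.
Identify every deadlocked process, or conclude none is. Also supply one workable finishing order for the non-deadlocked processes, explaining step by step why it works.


Nothing here is deadlocked.
Key observation: the wait graph is acyclic; completion cascades from the unblocked processes through everyone else.
A valid finishing order for the others: india, hotel, golf, charlie, echo, alpha, foxtrot, bravo, delta.
Check, step by step:
  india: no waits; runs immediately, freeing res-2
  hotel: no waits; runs immediately, freeing res-17 and res-16
  golf: no waits; runs immediately, freeing res-15
  charlie: no waits; runs immediately, freeing res-14 and res-4
  echo: no waits; runs immediately, freeing res-5
  alpha: everything it awaited (res-16) is free; runs, freeing res-6
  foxtrot: everything it awaited (res-17 and res-6) is free; runs, freeing res-3 and res-12
  bravo: no waits; runs immediately, freeing res-1 and res-19
  delta: everything it awaited (res-14, res-3, res-16, res-5, res-2, res-15 and res-19) is free; runs, freeing res-9 and res-10


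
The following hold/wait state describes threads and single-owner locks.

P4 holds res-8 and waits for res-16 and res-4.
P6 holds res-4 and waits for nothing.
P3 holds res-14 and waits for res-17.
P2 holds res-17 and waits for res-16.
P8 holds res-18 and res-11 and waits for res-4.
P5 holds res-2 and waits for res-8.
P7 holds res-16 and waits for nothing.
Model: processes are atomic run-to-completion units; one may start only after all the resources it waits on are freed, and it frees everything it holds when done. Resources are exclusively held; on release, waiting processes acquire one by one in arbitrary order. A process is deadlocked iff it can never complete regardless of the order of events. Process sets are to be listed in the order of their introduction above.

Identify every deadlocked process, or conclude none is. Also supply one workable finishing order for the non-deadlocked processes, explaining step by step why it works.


No process is deadlocked.
Key observation: all waits point, directly or indirectly, at processes that can finish, so nothing is permanently blocked.
One completion order for the rest: P6, P7, P4, P5, P2, P8, P3.
Verifying each step:
  P6 waits on nothing -> runs at once and releases res-4
  P7 waits on nothing -> runs at once and releases res-16
  P4: everything it awaited (res-16 and res-4) is free; runs, freeing res-8
  P5: everything it awaited (res-8) is free; runs, freeing res-2
  P2: everything it awaited (res-16) is free; runs, freeing res-17
  P8: everything it awaited (res-4) is free; runs, freeing res-18 and res-11
  P3: everything it awaited (res-17) is free; runs, freeing res-14


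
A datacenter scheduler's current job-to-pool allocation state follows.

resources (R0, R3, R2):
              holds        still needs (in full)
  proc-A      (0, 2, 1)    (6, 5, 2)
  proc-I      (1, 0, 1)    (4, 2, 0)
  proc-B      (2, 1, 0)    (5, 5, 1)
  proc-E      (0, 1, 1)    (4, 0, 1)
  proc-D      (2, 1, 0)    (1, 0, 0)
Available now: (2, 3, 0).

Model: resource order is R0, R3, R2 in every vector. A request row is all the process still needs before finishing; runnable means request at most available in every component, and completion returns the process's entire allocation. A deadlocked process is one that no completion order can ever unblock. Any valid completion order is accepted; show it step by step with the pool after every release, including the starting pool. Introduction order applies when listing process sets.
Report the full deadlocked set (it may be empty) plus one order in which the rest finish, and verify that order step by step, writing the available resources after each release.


Nothing here is deadlocked.
Key observation: proc-D can run right away; the returned allocation unlocks the remaining processes in turn.
A valid finishing order for the others: proc-D, proc-I, proc-E, proc-B, proc-A. Verifying each step:
  pool = (2, 3, 0)
  proc-D needs (1, 0, 0) <= (2, 3, 0) -> finishes; pool += (2, 1, 0) = (4, 4, 0)
  proc-I needs (4, 2, 0) <= (4, 4, 0) -> finishes; pool += (1, 0, 1) = (5, 4, 1)
  proc-E needs (4, 0, 1) <= (5, 4, 1) -> finishes; pool += (0, 1, 1) = (5, 5, 2)
  proc-B needs (5, 5, 1) <= (5, 5, 2) -> finishes; pool += (2, 1, 0) = (7, 6, 2)
  proc-A needs (6, 5, 2) <= (7, 6, 2) -> finishes; pool += (0, 2, 1) = (7, 8, 3)


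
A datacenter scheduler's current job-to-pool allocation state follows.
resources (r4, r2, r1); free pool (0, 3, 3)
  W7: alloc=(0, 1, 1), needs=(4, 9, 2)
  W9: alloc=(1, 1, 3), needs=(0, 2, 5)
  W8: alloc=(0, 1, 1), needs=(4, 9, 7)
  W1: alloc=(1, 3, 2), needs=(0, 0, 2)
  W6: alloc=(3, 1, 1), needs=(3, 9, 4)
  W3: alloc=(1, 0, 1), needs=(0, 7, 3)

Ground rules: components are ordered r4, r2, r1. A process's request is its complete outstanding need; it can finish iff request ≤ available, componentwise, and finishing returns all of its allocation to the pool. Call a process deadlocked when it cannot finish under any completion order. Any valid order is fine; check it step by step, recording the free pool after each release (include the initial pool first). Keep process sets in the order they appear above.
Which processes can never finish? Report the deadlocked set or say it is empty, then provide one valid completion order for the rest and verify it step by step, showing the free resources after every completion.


Deadlocked: W7, W8 and W6.
Key observation: W1, W9, W3 can finish, but then (3, 7, 9) is all there is, and the blocked group's r2 demands exceed it.
One completion order for the rest: W1, W9, W3. Walking it through:
  pool = (0, 3, 3)
  W1: need (0, 0, 2) fits (0, 3, 3); releases (1, 3, 2), pool now (1, 6, 5)
  W9: need (0, 2, 5) fits (1, 6, 5); releases (1, 1, 3), pool now (2, 7, 8)
  W3: need (0, 7, 3) fits (2, 7, 8); releases (1, 0, 1), pool now (3, 7, 9)
The stuck group stays short no matter what:
  W7 cannot run: need (4, 9, 2) vs free (3, 7, 9) (insufficient r4 and r2)
  W8 cannot run: need (4, 9, 7) vs free (3, 7, 9) (insufficient r4 and r2)
  W6 cannot run: need (3, 9, 4) vs free (3, 7, 9) (insufficient r2)


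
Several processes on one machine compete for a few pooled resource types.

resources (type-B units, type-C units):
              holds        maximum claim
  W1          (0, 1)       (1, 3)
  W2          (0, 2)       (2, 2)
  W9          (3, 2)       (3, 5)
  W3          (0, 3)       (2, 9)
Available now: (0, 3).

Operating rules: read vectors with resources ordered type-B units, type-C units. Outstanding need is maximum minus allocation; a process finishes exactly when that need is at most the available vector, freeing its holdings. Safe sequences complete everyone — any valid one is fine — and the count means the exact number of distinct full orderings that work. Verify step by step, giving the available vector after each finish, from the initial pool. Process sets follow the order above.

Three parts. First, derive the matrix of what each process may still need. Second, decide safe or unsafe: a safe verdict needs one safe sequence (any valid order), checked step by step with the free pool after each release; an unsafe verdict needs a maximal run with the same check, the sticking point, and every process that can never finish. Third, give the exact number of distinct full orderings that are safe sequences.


(1) Remaining need (order type-B units, type-C units):
  W1: (1, 2)
  W2: (2, 0)
  W9: (0, 3)
  W3: (2, 6)
(2) The state is SAFE; one workable sequence: W9, W2, W3, W1.
Key observation: the first exact fit in this order is W9 — it needs (0, 3) with (0, 3) free, meeting a requested resource to the last unit.
Check, step by step:
  pool = (0, 3)
  run W9 (needs (0, 3), free (0, 3)); after release of (3, 2) the pool is (3, 5)
  run W2 (needs (2, 0), free (3, 5)); after release of (0, 2) the pool is (3, 7)
  run W3 (needs (2, 6), free (3, 7)); after release of (0, 3) the pool is (3, 10)
  run W1 (needs (1, 2), free (3, 10)); after release of (0, 1) the pool is (3, 11)
(3) The exact count: 4 of the possible complete orderings are safe sequences.


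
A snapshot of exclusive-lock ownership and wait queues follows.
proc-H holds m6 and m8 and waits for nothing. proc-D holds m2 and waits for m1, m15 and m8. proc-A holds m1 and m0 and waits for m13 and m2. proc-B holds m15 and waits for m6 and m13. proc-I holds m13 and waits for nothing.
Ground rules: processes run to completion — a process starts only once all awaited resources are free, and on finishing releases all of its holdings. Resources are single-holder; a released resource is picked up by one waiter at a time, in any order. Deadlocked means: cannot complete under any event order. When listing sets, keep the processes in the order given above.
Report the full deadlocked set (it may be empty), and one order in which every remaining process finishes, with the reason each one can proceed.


Deadlocked: proc-D and proc-A.
Key observation: along proc-D -> proc-A -> proc-D, each member waits on what the next one holds — a deadlock; no other process is dragged down with it.
A valid finishing order for the others: proc-I, proc-H, proc-B.
Walking it through:
  proc-I: no waits; runs immediately, freeing m13
  proc-H: no waits; runs immediately, freeing m6 and m8
  proc-B waits on m6 and m13 — all released -> runs and releases m15


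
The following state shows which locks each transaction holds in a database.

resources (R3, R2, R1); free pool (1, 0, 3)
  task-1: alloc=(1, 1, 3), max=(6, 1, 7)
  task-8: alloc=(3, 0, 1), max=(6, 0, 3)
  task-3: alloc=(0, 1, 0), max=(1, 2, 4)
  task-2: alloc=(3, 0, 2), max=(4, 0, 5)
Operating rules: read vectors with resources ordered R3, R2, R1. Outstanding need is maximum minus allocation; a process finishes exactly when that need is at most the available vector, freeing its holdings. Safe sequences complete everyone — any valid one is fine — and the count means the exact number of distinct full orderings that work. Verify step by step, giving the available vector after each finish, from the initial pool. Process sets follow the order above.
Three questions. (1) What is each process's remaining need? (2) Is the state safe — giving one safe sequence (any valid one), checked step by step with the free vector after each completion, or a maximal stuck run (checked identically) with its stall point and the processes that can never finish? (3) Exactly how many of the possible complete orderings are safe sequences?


(1) Remaining need (order R3, R2, R1):
  task-1: (5, 0, 4)
  task-8: (3, 0, 2)
  task-3: (1, 1, 4)
  task-2: (1, 0, 3)
(2) The state is SAFE; one workable sequence: task-2, task-8, task-1, task-3.
Key observation: task-2 is the earliest step where a requested resource binds exactly: need (1, 0, 3), pool (1, 0, 3) at its turn.
Step-by-step check:
  pool = (1, 0, 3)
  run task-2 (needs (1, 0, 3), free (1, 0, 3)); after release of (3, 0, 2) the pool is (4, 0, 5)
  run task-8 (needs (3, 0, 2), free (4, 0, 5)); after release of (3, 0, 1) the pool is (7, 0, 6)
  run task-1 (needs (5, 0, 4), free (7, 0, 6)); after release of (1, 1, 3) the pool is (8, 1, 9)
  run task-3 (needs (1, 1, 4), free (8, 1, 9)); after release of (0, 1, 0) the pool is (8, 2, 9)
(3) Exactly 1 of the possible complete orderings is a safe sequence.


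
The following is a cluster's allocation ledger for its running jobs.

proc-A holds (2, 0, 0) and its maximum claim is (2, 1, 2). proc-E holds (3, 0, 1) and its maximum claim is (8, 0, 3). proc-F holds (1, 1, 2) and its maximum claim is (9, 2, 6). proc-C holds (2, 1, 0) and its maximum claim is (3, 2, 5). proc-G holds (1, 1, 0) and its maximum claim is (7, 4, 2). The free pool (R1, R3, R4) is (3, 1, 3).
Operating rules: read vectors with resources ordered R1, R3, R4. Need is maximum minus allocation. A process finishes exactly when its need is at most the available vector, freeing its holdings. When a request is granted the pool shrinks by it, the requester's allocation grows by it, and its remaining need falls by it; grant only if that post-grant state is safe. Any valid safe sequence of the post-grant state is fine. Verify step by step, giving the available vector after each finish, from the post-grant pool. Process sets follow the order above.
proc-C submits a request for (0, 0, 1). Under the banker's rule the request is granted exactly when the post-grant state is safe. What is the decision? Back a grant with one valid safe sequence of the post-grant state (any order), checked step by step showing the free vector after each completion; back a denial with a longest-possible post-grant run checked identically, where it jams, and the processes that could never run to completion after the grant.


DENY. Granting would leave the state unsafe.
Key observation: after proc-A, proc-E the pool peaks at (8, 1, 3), and each blocked process is short somewhere: proc-F on R4; proc-C on R4; proc-G on R3.
After a pretend grant, a maximal execution: proc-A, proc-E — then nothing else fits. Verifying each step:
  pool = (3, 1, 2)
  proc-A: need (0, 1, 2) fits (3, 1, 2); releases (2, 0, 0), pool now (5, 1, 2)
  proc-E: need (5, 0, 2) fits (5, 1, 2); releases (3, 0, 1), pool now (8, 1, 3)
  proc-F still needs (8, 1, 4) but only (8, 1, 3) is free — short on R4
  proc-C still needs (1, 1, 4) but only (8, 1, 3) is free — short on R4
  proc-G still needs (6, 3, 2) but only (8, 1, 3) is free — short on R3
Processes that could never finish after the grant: proc-F, proc-C and proc-G.


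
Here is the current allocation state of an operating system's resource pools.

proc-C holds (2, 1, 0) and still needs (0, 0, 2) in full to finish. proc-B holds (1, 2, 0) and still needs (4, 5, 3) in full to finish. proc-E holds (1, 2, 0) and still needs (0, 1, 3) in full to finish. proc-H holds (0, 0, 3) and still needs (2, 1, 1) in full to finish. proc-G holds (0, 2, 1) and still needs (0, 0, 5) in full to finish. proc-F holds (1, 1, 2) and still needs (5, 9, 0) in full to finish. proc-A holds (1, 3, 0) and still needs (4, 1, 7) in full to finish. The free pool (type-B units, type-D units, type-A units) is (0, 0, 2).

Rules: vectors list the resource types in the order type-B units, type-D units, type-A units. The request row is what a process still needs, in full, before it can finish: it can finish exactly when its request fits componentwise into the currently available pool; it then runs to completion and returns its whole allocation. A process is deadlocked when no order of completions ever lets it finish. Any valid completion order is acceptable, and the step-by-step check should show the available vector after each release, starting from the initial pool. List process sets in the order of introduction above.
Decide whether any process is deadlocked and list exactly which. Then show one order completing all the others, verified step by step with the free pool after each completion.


Deadlocked set: proc-B, proc-F and proc-A.
Key observation: type-B units is the bottleneck — with proc-C, proc-H, proc-E, proc-G done the pool holds (3, 5, 6), short of every remaining need.
One completion order for the rest: proc-C, proc-H, proc-E, proc-G. Verifying each step:
  pool = (0, 0, 2)
  proc-C needs (0, 0, 2) <= (0, 0, 2) -> finishes; pool += (2, 1, 0) = (2, 1, 2)
  proc-H needs (2, 1, 1) <= (2, 1, 2) -> finishes; pool += (0, 0, 3) = (2, 1, 5)
  proc-E needs (0, 1, 3) <= (2, 1, 5) -> finishes; pool += (1, 2, 0) = (3, 3, 5)
  proc-G needs (0, 0, 5) <= (3, 3, 5) -> finishes; pool += (0, 2, 1) = (3, 5, 6)
None of the blocked processes ever fits:
  proc-B still needs (4, 5, 3) but only (3, 5, 6) is free — short on type-B units
  proc-F still needs (5, 9, 0) but only (3, 5, 6) is free — short on type-B units and type-D units
  proc-A still needs (4, 1, 7) but only (3, 5, 6) is free — short on type-B units and type-A units


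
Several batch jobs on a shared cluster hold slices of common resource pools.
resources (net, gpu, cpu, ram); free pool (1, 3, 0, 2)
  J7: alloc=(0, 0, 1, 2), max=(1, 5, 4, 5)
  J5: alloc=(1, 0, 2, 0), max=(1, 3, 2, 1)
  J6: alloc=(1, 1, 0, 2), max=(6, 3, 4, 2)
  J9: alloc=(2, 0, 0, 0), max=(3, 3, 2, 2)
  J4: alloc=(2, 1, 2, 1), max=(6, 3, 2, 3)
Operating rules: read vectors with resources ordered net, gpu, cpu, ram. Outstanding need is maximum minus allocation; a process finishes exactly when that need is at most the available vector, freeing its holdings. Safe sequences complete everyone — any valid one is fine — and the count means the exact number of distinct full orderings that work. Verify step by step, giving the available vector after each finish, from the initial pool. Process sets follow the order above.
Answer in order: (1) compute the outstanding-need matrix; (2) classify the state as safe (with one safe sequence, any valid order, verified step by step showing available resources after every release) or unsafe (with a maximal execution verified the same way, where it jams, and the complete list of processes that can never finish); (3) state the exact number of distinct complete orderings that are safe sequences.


(1) Remaining need (order net, gpu, cpu, ram):
  J7: (1, 5, 3, 3)
  J5: (0, 3, 0, 1)
  J6: (5, 2, 4, 0)
  J9: (1, 3, 2, 2)
  J4: (4, 2, 0, 2)
(2) The state is SAFE; one workable sequence: J5, J9, J4, J6, J7.
Key observation: reading the order forward, J5 is the first process whose need (0, 3, 0, 1) meets the free pool (1, 3, 0, 2) exactly on a resource it requests.
Check, step by step:
  pool = (1, 3, 0, 2)
  run J5 (needs (0, 3, 0, 1), free (1, 3, 0, 2)); after release of (1, 0, 2, 0) the pool is (2, 3, 2, 2)
  run J9 (needs (1, 3, 2, 2), free (2, 3, 2, 2)); after release of (2, 0, 0, 0) the pool is (4, 3, 2, 2)
  run J4 (needs (4, 2, 0, 2), free (4, 3, 2, 2)); after release of (2, 1, 2, 1) the pool is (6, 4, 4, 3)
  run J6 (needs (5, 2, 4, 0), free (6, 4, 4, 3)); after release of (1, 1, 0, 2) the pool is (7, 5, 4, 5)
  run J7 (needs (1, 5, 3, 3), free (7, 5, 4, 5)); after release of (0, 0, 1, 2) the pool is (7, 5, 5, 7)
(3) Exactly 1 of the possible complete orderings is a safe sequence.


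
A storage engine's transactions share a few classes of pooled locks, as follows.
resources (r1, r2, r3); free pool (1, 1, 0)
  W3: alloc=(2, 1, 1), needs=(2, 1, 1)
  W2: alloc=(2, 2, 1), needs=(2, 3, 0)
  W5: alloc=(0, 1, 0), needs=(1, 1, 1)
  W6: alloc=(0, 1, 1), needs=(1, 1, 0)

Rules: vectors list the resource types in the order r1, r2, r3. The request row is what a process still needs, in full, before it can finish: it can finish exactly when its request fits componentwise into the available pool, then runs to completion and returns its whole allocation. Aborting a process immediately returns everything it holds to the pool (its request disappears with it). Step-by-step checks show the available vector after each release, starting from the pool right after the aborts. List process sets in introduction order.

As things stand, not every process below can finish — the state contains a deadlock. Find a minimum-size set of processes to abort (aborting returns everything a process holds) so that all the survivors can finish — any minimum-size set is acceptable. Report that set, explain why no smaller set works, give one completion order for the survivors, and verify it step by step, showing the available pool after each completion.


Minimum abort set: W2.
Key observation: W3 was stuck for good until W2 gave back (2, 2, 1); in the order shown it finishes at step 2.
No smaller set exists: with zero aborts the deadlock remains.
One survivor order: W5, W3, W6. Verifying each step (post-abort pool first):
  pool = (3, 3, 1)
  W5: need (1, 1, 1) fits (3, 3, 1); releases (0, 1, 0), pool now (3, 4, 1)
  W3: need (2, 1, 1) fits (3, 4, 1); releases (2, 1, 1), pool now (5, 5, 2)
  W6: need (1, 1, 0) fits (5, 5, 2); releases (0, 1, 1), pool now (5, 6, 3)


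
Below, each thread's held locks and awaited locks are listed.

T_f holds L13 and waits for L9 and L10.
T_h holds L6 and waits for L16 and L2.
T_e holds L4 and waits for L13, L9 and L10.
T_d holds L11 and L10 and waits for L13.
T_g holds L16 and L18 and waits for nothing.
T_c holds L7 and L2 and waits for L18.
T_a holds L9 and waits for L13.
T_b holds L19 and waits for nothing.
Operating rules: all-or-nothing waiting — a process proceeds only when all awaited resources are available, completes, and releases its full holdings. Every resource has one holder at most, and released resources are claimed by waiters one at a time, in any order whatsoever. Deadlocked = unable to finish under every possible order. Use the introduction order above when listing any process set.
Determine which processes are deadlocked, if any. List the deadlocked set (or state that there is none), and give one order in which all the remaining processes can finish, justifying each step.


The deadlocked set is T_f, T_e, T_d and T_a.
Key observation: the wait chain closes on itself along T_f -> T_d -> T_f; T_a is caught in further circular waits and T_e waits into the deadlock from upstream.
A valid finishing order for the others: T_g, T_c, T_h, T_b.
Verifying each step:
  T_g waits on nothing -> runs at once and releases L16 and L18
  run T_c (all its waits — L18 — are resolved); releases L7 and L2
  run T_h (all its waits — L16 and L2 — are resolved); releases L6
  T_b waits on nothing -> runs at once and releases L19


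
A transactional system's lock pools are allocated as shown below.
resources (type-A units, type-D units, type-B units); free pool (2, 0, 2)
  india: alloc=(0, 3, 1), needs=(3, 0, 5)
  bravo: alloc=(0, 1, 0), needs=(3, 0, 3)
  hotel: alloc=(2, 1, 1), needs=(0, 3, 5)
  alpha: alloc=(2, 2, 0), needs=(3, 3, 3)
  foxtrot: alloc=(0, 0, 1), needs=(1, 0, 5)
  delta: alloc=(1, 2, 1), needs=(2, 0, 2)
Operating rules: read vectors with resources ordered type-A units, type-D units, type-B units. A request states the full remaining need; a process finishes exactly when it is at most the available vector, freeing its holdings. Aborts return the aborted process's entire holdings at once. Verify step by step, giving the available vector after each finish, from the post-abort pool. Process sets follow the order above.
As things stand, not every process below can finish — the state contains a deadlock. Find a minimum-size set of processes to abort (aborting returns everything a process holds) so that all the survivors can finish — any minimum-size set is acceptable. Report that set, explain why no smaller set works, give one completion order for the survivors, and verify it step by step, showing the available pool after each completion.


The answer: abort india and hotel.
Key observation: the returned (2, 4, 2) from india and hotel is what brings foxtrot — unrunnable before, under any order — into play at step 4.
No one abort is enough; case by case: india alone leaves hotel blocked (short on type-B units); bravo alone leaves india blocked (short on type-B units); hotel alone leaves india blocked (short on type-B units); alpha alone leaves india blocked (short on type-B units); foxtrot alone leaves india blocked (short on type-B units); delta alone leaves india blocked (short on type-B units).
The survivors complete as alpha, bravo, delta, foxtrot. Walking it through (starting from the post-abort pool):
  pool = (4, 4, 4)
  run alpha (needs (3, 3, 3), free (4, 4, 4)); after release of (2, 2, 0) the pool is (6, 6, 4)
  run bravo (needs (3, 0, 3), free (6, 6, 4)); after release of (0, 1, 0) the pool is (6, 7, 4)
  run delta (needs (2, 0, 2), free (6, 7, 4)); after release of (1, 2, 1) the pool is (7, 9, 5)
  run foxtrot (needs (1, 0, 5), free (7, 9, 5)); after release of (0, 0, 1) the pool is (7, 9, 6)


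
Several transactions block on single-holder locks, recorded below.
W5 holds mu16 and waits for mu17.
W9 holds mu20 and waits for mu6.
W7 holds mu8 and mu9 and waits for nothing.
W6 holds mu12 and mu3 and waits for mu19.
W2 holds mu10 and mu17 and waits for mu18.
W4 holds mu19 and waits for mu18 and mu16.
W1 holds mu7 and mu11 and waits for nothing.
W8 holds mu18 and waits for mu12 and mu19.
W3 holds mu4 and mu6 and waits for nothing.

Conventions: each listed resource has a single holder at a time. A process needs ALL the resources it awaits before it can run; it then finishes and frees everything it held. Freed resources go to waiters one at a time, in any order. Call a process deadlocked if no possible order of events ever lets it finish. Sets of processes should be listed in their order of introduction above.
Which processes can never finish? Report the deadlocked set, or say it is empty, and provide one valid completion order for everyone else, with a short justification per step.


The deadlocked set is W5, W6, W2, W4 and W8.
Key observation: the waits loop around W5 -> W2 -> W8 -> W6 -> W4 -> W5 with no way out; no other process is dragged down with it.
A valid finishing order for the others: W1, W3, W7, W9.
Check, step by step:
  W1 waits on nothing -> runs at once and releases mu7 and mu11
  W3 waits on nothing -> runs at once and releases mu4 and mu6
  W7 waits on nothing -> runs at once and releases mu8 and mu9
  W9 waits on mu6 — all released -> runs and releases mu20


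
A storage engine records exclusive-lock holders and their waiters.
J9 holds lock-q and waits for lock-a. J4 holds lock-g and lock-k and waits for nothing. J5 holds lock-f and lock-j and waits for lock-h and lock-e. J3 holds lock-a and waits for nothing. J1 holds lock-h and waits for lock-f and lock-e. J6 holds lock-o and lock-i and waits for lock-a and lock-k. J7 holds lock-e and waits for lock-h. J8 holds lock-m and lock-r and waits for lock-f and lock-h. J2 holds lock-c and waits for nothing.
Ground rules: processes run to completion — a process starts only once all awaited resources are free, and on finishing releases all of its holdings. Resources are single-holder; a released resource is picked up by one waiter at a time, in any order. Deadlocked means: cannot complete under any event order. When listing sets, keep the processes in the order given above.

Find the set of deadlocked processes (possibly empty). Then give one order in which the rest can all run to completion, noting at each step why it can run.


Deadlocked set: J5, J1, J7 and J8.
Key observation: the knot is the closed ring of waits J5 -> J1 -> J5; J7 is caught in further circular waits and J8 waits into the deadlock from upstream.
The rest can finish in the order J4, J3, J6, J9, J2.
Verifying each step:
  run J4 (it waits on nothing); releases lock-g and lock-k
  run J3 (it waits on nothing); releases lock-a
  run J6 (all its waits — lock-a and lock-k — are resolved); releases lock-o and lock-i
  run J9 (all its waits — lock-a — are resolved); releases lock-q
  run J2 (it waits on nothing); releases lock-c


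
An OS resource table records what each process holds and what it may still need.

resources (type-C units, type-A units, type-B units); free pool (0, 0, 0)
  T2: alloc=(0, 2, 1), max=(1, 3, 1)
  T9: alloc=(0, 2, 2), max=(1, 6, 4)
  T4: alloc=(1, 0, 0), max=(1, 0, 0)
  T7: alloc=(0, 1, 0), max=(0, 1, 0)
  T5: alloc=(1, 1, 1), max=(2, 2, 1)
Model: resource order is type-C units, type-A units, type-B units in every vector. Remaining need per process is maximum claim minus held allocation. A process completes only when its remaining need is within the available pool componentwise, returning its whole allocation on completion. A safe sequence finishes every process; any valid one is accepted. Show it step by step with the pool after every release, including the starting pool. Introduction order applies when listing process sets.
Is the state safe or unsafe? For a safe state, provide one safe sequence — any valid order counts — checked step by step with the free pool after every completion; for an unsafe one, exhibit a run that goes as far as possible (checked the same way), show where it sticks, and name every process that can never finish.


SAFE — a valid safe sequence is T4, T7, T5, T2, T9.
Key observation: the first exact fit in this order is T5 — it needs (1, 1, 0) with (1, 1, 0) free, meeting a requested resource to the last unit.
Step-by-step check:
  pool = (0, 0, 0)
  T4 needs (0, 0, 0) <= (0, 0, 0) -> finishes; pool += (1, 0, 0) = (1, 0, 0)
  T7 needs (0, 0, 0) <= (1, 0, 0) -> finishes; pool += (0, 1, 0) = (1, 1, 0)
  T5 needs (1, 1, 0) <= (1, 1, 0) -> finishes; pool += (1, 1, 1) = (2, 2, 1)
  T2 needs (1, 1, 0) <= (2, 2, 1) -> finishes; pool += (0, 2, 1) = (2, 4, 2)
  T9 needs (1, 4, 2) <= (2, 4, 2) -> finishes; pool += (0, 2, 2) = (2, 6, 4)


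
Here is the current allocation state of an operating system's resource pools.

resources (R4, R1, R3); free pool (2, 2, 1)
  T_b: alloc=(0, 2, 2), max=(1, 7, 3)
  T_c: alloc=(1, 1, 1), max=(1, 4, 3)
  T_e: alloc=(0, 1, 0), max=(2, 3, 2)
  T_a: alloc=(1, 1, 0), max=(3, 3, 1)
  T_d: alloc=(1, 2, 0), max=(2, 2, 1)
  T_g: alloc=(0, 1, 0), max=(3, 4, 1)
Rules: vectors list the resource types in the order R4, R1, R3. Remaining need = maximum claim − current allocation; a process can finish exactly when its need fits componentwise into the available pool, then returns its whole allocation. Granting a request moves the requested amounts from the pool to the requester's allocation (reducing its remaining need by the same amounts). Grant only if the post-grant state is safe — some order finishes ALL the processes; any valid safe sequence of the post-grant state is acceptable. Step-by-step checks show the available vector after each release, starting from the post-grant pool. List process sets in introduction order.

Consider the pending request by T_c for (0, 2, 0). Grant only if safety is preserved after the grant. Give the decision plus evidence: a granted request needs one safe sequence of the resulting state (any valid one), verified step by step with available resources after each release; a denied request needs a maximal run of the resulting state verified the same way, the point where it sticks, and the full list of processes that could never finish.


DENY. Granting would leave the state unsafe.
Key observation: after T_d, T_a, T_g the pool peaks at (4, 4, 1), and each blocked process is short somewhere: T_b on R1; T_c on R3; T_e on R3.
After a pretend grant, a maximal execution: T_d, T_a, T_g — then nothing else fits. Verifying each step:
  pool = (2, 0, 1)
  T_d: need (1, 0, 1) fits (2, 0, 1); releases (1, 2, 0), pool now (3, 2, 1)
  T_a: need (2, 2, 1) fits (3, 2, 1); releases (1, 1, 0), pool now (4, 3, 1)
  T_g: need (3, 3, 1) fits (4, 3, 1); releases (0, 1, 0), pool now (4, 4, 1)
  blocked: T_b wants (1, 5, 1), pool (4, 4, 1) — not enough R1
  blocked: T_c wants (0, 1, 2), pool (4, 4, 1) — not enough R3
  blocked: T_e wants (2, 2, 2), pool (4, 4, 1) — not enough R3
Had the request been granted, T_b, T_c and T_e could never finish.


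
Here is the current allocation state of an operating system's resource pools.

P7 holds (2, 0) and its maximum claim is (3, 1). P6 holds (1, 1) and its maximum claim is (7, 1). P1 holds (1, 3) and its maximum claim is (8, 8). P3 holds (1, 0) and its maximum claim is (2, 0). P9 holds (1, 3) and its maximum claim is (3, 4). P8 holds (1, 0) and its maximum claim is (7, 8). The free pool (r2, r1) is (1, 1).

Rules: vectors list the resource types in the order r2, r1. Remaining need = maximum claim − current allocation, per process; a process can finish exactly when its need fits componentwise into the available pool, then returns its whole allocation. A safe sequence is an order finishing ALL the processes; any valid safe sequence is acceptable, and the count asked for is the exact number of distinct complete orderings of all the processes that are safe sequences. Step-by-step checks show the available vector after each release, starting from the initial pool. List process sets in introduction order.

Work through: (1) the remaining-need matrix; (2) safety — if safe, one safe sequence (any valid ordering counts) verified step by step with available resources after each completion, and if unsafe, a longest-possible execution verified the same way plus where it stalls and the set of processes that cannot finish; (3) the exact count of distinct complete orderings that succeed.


(1) Outstanding need per process (order r2, r1):
  P7: (1, 1)
  P6: (6, 0)
  P1: (7, 5)
  P3: (1, 0)
  P9: (2, 1)
  P8: (6, 8)
(2) The state is UNSAFE.
Key observation: P7, P9, P3 can finish, but then (5, 4) is all there is, and the blocked group's r2 demands exceed it.
The run P7, P9, P3 cannot be extended any further. Verifying each step:
  pool = (1, 1)
  P7: need (1, 1) fits (1, 1); releases (2, 0), pool now (3, 1)
  P9: need (2, 1) fits (3, 1); releases (1, 3), pool now (4, 4)
  P3: need (1, 0) fits (4, 4); releases (1, 0), pool now (5, 4)
  P6 cannot run: need (6, 0) vs free (5, 4) (insufficient r2)
  P1 cannot run: need (7, 5) vs free (5, 4) (insufficient r2 and r1)
  P8 cannot run: need (6, 8) vs free (5, 4) (insufficient r2 and r1)
Processes that can never finish: P6, P1 and P8.
(3) Exactly 0 of the possible complete orderings are safe sequences.
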